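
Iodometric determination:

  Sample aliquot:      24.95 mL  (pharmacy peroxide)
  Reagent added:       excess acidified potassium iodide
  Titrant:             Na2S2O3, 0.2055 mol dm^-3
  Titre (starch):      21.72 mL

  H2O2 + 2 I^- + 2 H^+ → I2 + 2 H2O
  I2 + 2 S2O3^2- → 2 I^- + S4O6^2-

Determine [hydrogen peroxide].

0.08945 mol/L

n(S2O3^2-) = 0.02172 × 0.2055 = 4.463 × 10^-3 mol
n(I2) = n(S2O3^2-)/2 = 2.232 × 10^-3 mol
n(H2O2) in the aliquot = 2.232 × 10^-3 mol (1:1 ratio)
[H2O2] = 2.232 × 10^-3 / 0.02495 = 0.08945 mol/L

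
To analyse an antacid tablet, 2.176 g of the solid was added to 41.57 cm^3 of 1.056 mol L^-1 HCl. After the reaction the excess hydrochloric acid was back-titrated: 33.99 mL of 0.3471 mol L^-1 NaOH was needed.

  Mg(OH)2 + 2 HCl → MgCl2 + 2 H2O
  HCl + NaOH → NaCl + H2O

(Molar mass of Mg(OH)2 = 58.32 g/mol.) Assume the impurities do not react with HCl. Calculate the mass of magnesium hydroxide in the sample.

n(HCl) added = 0.04157 × 1.056 = 0.04390 mol
n(NaOH) used in back-titration = 0.03399 × 0.3471 = 0.01180 mol
n(HCl) left over = 0.01180 mol (1:1 ratio)
n(HCl) consumed by analyte = 0.04390 − 0.01180 = 0.03210 mol
From the 1:2 ratio, n(Mg(OH)2) = 1/2 × 0.03210 = 0.01605 mol
mass of Mg(OH)2 = 0.01605 × 58.32 = 0.9360 g

0.9360 g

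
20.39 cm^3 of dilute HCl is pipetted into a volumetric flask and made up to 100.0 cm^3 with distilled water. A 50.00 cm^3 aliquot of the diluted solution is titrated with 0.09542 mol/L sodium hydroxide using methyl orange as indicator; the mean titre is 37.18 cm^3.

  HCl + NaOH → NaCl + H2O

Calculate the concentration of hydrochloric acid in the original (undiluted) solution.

0.3480 mol/L

n(NaOH) = 0.03718 × 0.09542 = 3.548 × 10^-3 mol
n(HCl) in the aliquot = 3.548 × 10^-3 mol (1:1 ratio)
[HCl]_dilute = 3.548 × 10^-3 / 0.05000 = 0.07095 mol/L
Dilution factor = 100.0 / 20.39 = 4.904
[HCl]_stock = 0.07095 × 4.904 = 0.3480 mol/L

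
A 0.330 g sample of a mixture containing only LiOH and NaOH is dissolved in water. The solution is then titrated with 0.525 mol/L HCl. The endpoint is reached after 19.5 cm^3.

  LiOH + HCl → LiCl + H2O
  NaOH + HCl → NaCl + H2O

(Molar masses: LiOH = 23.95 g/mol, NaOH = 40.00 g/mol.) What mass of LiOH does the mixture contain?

0.119 g

n(HCl) = 0.0195 × 0.525 = 0.0102 mol
Let x = n(LiOH), y = n(NaOH).
Titrant: 1x + 1y = 0.0102;  mass: 23.95x + 40.00y = 0.330
Solving, x = 4.95 × 10^-3 mol, y = 5.28 × 10^-3 mol
mass of LiOH = 4.95 × 10^-3 × 23.95 = 0.119 g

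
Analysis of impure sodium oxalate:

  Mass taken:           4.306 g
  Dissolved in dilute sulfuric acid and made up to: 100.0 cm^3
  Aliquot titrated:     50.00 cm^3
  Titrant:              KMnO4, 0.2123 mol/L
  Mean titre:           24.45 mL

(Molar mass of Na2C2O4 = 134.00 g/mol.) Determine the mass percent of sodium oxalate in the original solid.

2 MnO4^- + 5 C2O4^2- + 16 H^+ → 2 Mn^2+ + 10 CO2 + 8 H2O
n(KMnO4) per titration = 0.02445 × 0.2123 = 5.191 × 10^-3 mol
From the 5:2 ratio, n(Na2C2O4) in each aliquot = 5/2 × 5.191 × 10^-3 = 0.01298 mol
n(Na2C2O4) in the whole flask = 0.01298 × 100.0/50.00 = 0.02595 mol
mass of Na2C2O4 = 0.02595 × 134.00 = 3.478 g
% Na2C2O4 = 3.478 / 4.306 × 100 = 80.77 %

80.77 %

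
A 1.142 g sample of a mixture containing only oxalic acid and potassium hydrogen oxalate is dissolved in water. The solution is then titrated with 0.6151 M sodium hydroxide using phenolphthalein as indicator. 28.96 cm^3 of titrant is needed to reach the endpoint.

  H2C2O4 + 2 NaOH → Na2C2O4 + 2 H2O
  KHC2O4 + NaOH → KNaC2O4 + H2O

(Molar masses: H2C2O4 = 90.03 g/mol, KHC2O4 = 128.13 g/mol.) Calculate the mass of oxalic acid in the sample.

0.6176 g

n(NaOH) = 0.02896 × 0.6151 = 0.01781 mol
Let x = n(H2C2O4), y = n(KHC2O4).
Titrant: 2x + 1y = 0.01781;  mass: 90.03x + 128.13y = 1.142
Solving, x = 6.860 × 10^-3 mol, y = 4.092 × 10^-3 mol
mass of H2C2O4 = 6.860 × 10^-3 × 90.03 = 0.6176 g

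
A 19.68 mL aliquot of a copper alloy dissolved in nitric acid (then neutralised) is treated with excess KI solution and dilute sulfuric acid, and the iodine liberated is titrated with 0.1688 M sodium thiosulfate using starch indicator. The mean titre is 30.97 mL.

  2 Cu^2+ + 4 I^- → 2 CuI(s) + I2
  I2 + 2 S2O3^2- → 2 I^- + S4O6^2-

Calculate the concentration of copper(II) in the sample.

0.2656 M

n(S2O3^2-) = 0.03097 × 0.1688 = 5.228 × 10^-3 mol
n(I2) = n(S2O3^2-)/2 = 2.614 × 10^-3 mol
From the 2:1 ratio, n(Cu2+) in the aliquot = 2/1 × 2.614 × 10^-3 = 5.228 × 10^-3 mol
[Cu2+] = 5.228 × 10^-3 / 0.01968 = 0.2656 mol/L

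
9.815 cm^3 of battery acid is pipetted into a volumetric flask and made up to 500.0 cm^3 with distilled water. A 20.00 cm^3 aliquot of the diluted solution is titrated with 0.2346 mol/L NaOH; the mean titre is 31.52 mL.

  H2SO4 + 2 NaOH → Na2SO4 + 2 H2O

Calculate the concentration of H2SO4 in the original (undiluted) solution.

9.417 mol/L

n(NaOH) = 0.03152 × 0.2346 = 7.395 × 10^-3 mol
From the 1:2 ratio, n(H2SO4) in the aliquot = 1/2 × 7.395 × 10^-3 = 3.697 × 10^-3 mol
[H2SO4]_dilute = 3.697 × 10^-3 / 0.02000 = 0.1849 mol/L
Dilution factor = 500.0 / 9.815 = 50.94
[H2SO4]_stock = 0.1849 × 50.94 = 9.417 mol/L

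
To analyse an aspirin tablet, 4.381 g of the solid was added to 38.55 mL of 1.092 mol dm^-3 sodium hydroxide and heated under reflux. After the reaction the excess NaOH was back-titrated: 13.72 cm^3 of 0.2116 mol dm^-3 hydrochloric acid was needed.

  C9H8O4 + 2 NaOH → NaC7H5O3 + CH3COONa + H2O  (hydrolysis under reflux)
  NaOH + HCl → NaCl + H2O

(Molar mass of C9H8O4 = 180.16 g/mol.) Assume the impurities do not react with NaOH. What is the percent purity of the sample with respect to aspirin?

80.59 %

n(NaOH) added = 0.03855 × 1.092 = 0.04210 mol
n(HCl) used in back-titration = 0.01372 × 0.2116 = 2.903 × 10^-3 mol
n(NaOH) left over = 2.903 × 10^-3 mol (1:1 ratio)
n(NaOH) consumed by analyte = 0.04210 − 2.903 × 10^-3 = 0.03919 mol
From the 1:2 ratio, n(C9H8O4) = 1/2 × 0.03919 = 0.01960 mol
mass of C9H8O4 = 0.01960 × 180.16 = 3.531 g
% C9H8O4 = 3.531 / 4.381 × 100 = 80.59 %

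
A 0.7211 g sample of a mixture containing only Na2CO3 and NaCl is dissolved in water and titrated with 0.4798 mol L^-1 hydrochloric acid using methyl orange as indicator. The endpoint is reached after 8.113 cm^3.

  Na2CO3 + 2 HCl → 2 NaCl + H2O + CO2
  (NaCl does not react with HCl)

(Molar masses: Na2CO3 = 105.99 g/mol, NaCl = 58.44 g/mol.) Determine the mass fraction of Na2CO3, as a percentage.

n(HCl) = 0.008113 × 0.4798 = 3.893 × 10^-3 mol
Let x = n(Na2CO3), y = n(NaCl).
Titrant: 2x = 3.893 × 10^-3;  mass: 105.99x + 58.44y = 0.7211
Solving, x = 1.946 × 10^-3 mol, y = 8.809 × 10^-3 mol
mass of Na2CO3 = 1.946 × 10^-3 × 105.99 = 0.2063 g
% Na2CO3 = 0.2063 / 0.7211 × 100 = 28.61 %

28.61 %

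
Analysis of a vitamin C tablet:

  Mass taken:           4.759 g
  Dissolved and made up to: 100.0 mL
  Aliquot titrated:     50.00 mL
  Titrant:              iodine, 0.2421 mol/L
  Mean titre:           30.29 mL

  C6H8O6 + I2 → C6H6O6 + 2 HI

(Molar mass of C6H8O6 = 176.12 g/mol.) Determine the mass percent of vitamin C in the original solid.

n(I2) per titration = 0.03029 × 0.2421 = 7.333 × 10^-3 mol
n(C6H8O6) in each aliquot = 7.333 × 10^-3 mol (1:1 ratio)
n(C6H8O6) in the whole flask = 7.333 × 10^-3 × 100.0/50.00 = 0.01467 mol
mass of C6H8O6 = 0.01467 × 176.12 = 2.583 g
% C6H8O6 = 2.583 / 4.759 × 100 = 54.28 %

54.28 %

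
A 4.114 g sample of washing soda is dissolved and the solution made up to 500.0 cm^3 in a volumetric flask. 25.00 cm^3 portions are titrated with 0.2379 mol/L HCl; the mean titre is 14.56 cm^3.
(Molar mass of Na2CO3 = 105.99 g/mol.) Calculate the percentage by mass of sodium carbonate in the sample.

Na2CO3 + 2 HCl → 2 NaCl + H2O + CO2
n(HCl) per titration = 0.01456 × 0.2379 = 3.464 × 10^-3 mol
From the 1:2 ratio, n(Na2CO3) in each aliquot = 1/2 × 3.464 × 10^-3 = 1.732 × 10^-3 mol
n(Na2CO3) in the whole flask = 1.732 × 10^-3 × 500.0/25.00 = 0.03464 mol
mass of Na2CO3 = 0.03464 × 105.99 = 3.671 g
% Na2CO3 = 3.671 / 4.114 × 100 = 89.24 %

89.24 %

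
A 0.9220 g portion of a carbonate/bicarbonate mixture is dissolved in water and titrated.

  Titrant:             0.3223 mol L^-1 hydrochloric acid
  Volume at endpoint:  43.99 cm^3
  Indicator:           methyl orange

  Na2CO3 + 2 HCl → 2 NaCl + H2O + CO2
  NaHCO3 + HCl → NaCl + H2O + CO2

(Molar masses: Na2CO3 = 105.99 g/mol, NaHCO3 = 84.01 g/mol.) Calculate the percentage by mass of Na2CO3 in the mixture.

49.87 %

n(HCl) = 0.04399 × 0.3223 = 0.01418 mol
Let x = n(Na2CO3), y = n(NaHCO3).
Titrant: 2x + 1y = 0.01418;  mass: 105.99x + 84.01y = 0.9220
Solving, x = 4.338 × 10^-3 mol, y = 5.502 × 10^-3 mol
mass of Na2CO3 = 4.338 × 10^-3 × 105.99 = 0.4598 g
% Na2CO3 = 0.4598 / 0.9220 × 100 = 49.87 %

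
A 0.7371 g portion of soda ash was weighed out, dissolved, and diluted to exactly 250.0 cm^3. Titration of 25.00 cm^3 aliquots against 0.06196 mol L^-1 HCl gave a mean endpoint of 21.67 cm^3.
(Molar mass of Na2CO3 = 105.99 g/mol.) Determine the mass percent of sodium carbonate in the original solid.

96.53 %

Na2CO3 + 2 HCl → 2 NaCl + H2O + CO2
n(HCl) per titration = 0.02167 × 0.06196 = 1.343 × 10^-3 mol
From the 1:2 ratio, n(Na2CO3) in each aliquot = 1/2 × 1.343 × 10^-3 = 6.713 × 10^-4 mol
n(Na2CO3) in the whole flask = 6.713 × 10^-4 × 250.0/25.00 = 6.713 × 10^-3 mol
mass of Na2CO3 = 6.713 × 10^-3 × 105.99 = 0.7115 g
% Na2CO3 = 0.7115 / 0.7371 × 100 = 96.53 %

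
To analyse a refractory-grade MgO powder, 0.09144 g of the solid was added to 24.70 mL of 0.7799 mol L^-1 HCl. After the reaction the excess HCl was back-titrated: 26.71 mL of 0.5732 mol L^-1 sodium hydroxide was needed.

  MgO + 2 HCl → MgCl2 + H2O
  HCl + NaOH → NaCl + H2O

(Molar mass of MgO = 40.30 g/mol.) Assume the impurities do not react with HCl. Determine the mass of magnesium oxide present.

n(HCl) added = 0.02470 × 0.7799 = 0.01926 mol
n(NaOH) used in back-titration = 0.02671 × 0.5732 = 0.01531 mol
n(HCl) left over = 0.01531 mol (1:1 ratio)
n(HCl) consumed by analyte = 0.01926 − 0.01531 = 3.953 × 10^-3 mol
From the 1:2 ratio, n(MgO) = 1/2 × 3.953 × 10^-3 = 1.977 × 10^-3 mol
mass of MgO = 1.977 × 10^-3 × 40.30 = 0.07966 g

0.07966 g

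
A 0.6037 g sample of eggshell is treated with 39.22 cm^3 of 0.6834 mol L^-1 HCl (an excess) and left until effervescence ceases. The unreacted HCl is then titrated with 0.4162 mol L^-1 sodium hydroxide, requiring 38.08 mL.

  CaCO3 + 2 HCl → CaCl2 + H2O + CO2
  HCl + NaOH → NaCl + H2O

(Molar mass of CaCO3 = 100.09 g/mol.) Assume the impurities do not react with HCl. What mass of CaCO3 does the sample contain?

0.5482 g

n(HCl) added = 0.03922 × 0.6834 = 0.02680 mol
n(NaOH) used in back-titration = 0.03808 × 0.4162 = 0.01585 mol
n(HCl) left over = 0.01585 mol (1:1 ratio)
n(HCl) consumed by analyte = 0.02680 − 0.01585 = 0.01095 mol
From the 1:2 ratio, n(CaCO3) = 1/2 × 0.01095 = 5.477 × 10^-3 mol
mass of CaCO3 = 5.477 × 10^-3 × 100.09 = 0.5482 g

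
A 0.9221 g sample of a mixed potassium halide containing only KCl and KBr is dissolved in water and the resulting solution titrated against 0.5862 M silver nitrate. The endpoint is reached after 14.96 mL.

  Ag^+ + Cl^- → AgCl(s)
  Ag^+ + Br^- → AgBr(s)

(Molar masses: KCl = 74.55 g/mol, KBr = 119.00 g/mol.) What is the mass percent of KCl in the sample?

22.09 %

n(AgNO3) = 0.01496 × 0.5862 = 8.770 × 10^-3 mol
Let x = n(KCl), y = n(KBr).
Titrant: 1x + 1y = 8.770 × 10^-3;  mass: 74.55x + 119.00y = 0.9221
Solving, x = 2.733 × 10^-3 mol, y = 6.037 × 10^-3 mol
mass of KCl = 2.733 × 10^-3 × 74.55 = 0.2037 g
% KCl = 0.2037 / 0.9221 × 100 = 22.09 %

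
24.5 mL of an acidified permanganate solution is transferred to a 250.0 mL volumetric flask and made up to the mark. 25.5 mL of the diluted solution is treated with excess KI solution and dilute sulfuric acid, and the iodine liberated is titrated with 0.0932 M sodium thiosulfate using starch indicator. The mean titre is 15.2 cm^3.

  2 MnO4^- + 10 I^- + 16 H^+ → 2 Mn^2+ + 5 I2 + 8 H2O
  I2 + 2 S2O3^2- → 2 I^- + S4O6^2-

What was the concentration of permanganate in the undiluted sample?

0.113 M

n(S2O3^2-) = 0.0152 × 0.0932 = 1.42 × 10^-3 mol
n(I2) = n(S2O3^2-)/2 = 7.08 × 10^-4 mol
From the 2:5 ratio, n(MnO4^-) in the aliquot = 2/5 × 7.08 × 10^-4 = 2.83 × 10^-4 mol
[MnO4^-]_dilute = 2.83 × 10^-4 / 0.0255 = 0.0111 mol/L
[MnO4^-]_original = 0.0111 × 250.0/24.5 = 0.113 mol/L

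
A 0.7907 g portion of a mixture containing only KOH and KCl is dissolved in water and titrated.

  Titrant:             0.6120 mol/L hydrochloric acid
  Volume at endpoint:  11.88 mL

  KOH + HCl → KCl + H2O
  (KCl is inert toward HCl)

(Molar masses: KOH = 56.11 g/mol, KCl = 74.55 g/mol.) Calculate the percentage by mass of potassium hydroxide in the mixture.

51.59 %

n(HCl) = 0.01188 × 0.6120 = 7.271 × 10^-3 mol
Let x = n(KOH), y = n(KCl).
Titrant: 1x = 7.271 × 10^-3;  mass: 56.11x + 74.55y = 0.7907
Solving, x = 7.271 × 10^-3 mol, y = 5.134 × 10^-3 mol
mass of KOH = 7.271 × 10^-3 × 56.11 = 0.4080 g
% KOH = 0.4080 / 0.7907 × 100 = 51.59 %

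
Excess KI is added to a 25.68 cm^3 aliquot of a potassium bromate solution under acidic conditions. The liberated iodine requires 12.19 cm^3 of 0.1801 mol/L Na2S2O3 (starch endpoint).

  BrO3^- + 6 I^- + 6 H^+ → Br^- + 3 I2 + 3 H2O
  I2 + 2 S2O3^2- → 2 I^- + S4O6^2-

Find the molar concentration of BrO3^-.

n(S2O3^2-) = 0.01219 × 0.1801 = 2.195 × 10^-3 mol
n(I2) = n(S2O3^2-)/2 = 1.098 × 10^-3 mol
From the 1:3 ratio, n(BrO3^-) in the aliquot = 1/3 × 1.098 × 10^-3 = 3.659 × 10^-4 mol
[BrO3^-] = 3.659 × 10^-4 / 0.02568 = 0.01425 mol/L

0.01425 mol/L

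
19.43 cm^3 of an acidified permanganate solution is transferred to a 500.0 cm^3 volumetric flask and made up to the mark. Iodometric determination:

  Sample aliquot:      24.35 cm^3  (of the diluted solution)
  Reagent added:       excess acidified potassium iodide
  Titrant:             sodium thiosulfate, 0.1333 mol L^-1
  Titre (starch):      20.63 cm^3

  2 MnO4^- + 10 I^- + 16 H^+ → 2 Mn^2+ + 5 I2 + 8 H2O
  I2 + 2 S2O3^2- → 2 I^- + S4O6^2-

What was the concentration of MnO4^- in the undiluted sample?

0.5812 mol/L

n(S2O3^2-) = 0.02063 × 0.1333 = 2.750 × 10^-3 mol
n(I2) = n(S2O3^2-)/2 = 1.375 × 10^-3 mol
From the 2:5 ratio, n(MnO4^-) in the aliquot = 2/5 × 1.375 × 10^-3 = 5.500 × 10^-4 mol
[MnO4^-]_dilute = 5.500 × 10^-4 / 0.02435 = 0.02259 mol/L
[MnO4^-]_original = 0.02259 × 500.0/19.43 = 0.5812 mol/L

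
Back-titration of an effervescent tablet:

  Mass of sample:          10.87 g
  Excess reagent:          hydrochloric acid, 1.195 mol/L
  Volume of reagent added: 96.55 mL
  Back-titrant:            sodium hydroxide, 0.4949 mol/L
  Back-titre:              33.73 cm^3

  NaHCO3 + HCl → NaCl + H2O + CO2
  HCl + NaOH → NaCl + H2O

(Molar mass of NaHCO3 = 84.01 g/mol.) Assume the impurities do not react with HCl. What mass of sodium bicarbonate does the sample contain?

n(HCl) added = 0.09655 × 1.195 = 0.1154 mol
n(NaOH) used in back-titration = 0.03373 × 0.4949 = 0.01669 mol
n(HCl) left over = 0.01669 mol (1:1 ratio)
n(HCl) consumed by analyte = 0.1154 − 0.01669 = 0.09868 mol
n(NaHCO3) = 0.09868 mol (1:1 ratio)
mass of NaHCO3 = 0.09868 × 84.01 = 8.290 g

8.290 g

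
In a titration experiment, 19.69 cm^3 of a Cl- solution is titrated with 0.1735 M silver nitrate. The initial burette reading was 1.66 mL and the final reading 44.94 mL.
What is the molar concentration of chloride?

0.3814 M

Ag^+ + Cl^- → AgCl(s)
n(AgNO3) = 0.04328 L × 0.1735 mol/L = 7.509 × 10^-3 mol
n(Cl-) = 7.509 × 10^-3 mol (1:1 mole ratio)
[Cl-] = 7.509 × 10^-3 mol / 0.01969 L = 0.3814 mol/L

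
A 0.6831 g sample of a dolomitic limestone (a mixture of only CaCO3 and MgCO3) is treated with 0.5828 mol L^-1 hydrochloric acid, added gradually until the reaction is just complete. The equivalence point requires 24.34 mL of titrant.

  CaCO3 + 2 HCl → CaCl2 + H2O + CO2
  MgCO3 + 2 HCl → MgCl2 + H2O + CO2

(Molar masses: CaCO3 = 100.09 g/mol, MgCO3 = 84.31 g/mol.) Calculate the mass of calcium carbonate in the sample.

0.5399 g

n(HCl) = 0.02434 × 0.5828 = 0.01419 mol
Let x = n(CaCO3), y = n(MgCO3).
Titrant: 2x + 2y = 0.01419;  mass: 100.09x + 84.31y = 0.6831
Solving, x = 5.394 × 10^-3 mol, y = 1.699 × 10^-3 mol
mass of CaCO3 = 5.394 × 10^-3 × 100.09 = 0.5399 g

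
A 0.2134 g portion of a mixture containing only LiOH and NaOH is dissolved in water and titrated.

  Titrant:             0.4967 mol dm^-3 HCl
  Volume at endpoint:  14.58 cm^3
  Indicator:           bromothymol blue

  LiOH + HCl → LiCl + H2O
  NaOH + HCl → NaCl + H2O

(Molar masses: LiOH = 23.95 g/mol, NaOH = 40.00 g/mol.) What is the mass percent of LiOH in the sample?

53.34 %

n(HCl) = 0.01458 × 0.4967 = 7.242 × 10^-3 mol
Let x = n(LiOH), y = n(NaOH).
Titrant: 1x + 1y = 7.242 × 10^-3;  mass: 23.95x + 40.00y = 0.2134
Solving, x = 4.752 × 10^-3 mol, y = 2.490 × 10^-3 mol
mass of LiOH = 4.752 × 10^-3 × 23.95 = 0.1138 g
% LiOH = 0.1138 / 0.2134 × 100 = 53.34 %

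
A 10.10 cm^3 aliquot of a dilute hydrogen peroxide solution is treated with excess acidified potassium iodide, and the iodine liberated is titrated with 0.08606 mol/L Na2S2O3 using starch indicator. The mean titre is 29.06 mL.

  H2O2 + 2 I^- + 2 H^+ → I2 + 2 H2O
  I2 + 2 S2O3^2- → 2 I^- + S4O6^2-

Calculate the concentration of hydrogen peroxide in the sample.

0.1238 mol/L

n(S2O3^2-) = 0.02906 × 0.08606 = 2.501 × 10^-3 mol
n(I2) = n(S2O3^2-)/2 = 1.250 × 10^-3 mol
n(H2O2) in the aliquot = 1.250 × 10^-3 mol (1:1 ratio)
[H2O2] = 1.250 × 10^-3 / 0.01010 = 0.1238 mol/L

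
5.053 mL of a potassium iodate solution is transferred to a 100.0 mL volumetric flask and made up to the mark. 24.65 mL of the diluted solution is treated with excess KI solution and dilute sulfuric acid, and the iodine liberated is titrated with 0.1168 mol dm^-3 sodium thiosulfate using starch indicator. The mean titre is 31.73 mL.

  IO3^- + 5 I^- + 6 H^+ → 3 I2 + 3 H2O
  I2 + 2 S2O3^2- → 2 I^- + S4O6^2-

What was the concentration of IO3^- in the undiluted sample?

n(S2O3^2-) = 0.03173 × 0.1168 = 3.706 × 10^-3 mol
n(I2) = n(S2O3^2-)/2 = 1.853 × 10^-3 mol
From the 1:3 ratio, n(IO3^-) in the aliquot = 1/3 × 1.853 × 10^-3 = 6.177 × 10^-4 mol
[IO3^-]_dilute = 6.177 × 10^-4 / 0.02465 = 0.02506 mol/L
[IO3^-]_original = 0.02506 × 100.0/5.053 = 0.4959 mol/L

0.4959 mol/L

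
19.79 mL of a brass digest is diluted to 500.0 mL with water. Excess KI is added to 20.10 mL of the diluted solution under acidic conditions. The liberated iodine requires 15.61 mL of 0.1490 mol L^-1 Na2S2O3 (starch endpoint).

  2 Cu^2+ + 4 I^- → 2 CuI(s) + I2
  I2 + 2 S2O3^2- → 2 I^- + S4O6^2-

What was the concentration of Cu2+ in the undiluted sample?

n(S2O3^2-) = 0.01561 × 0.1490 = 2.326 × 10^-3 mol
n(I2) = n(S2O3^2-)/2 = 1.163 × 10^-3 mol
From the 2:1 ratio, n(Cu2+) in the aliquot = 2/1 × 1.163 × 10^-3 = 2.326 × 10^-3 mol
[Cu2+]_dilute = 2.326 × 10^-3 / 0.02010 = 0.1157 mol/L
[Cu2+]_original = 0.1157 × 500.0/19.79 = 2.924 mol/L

2.924 mol/L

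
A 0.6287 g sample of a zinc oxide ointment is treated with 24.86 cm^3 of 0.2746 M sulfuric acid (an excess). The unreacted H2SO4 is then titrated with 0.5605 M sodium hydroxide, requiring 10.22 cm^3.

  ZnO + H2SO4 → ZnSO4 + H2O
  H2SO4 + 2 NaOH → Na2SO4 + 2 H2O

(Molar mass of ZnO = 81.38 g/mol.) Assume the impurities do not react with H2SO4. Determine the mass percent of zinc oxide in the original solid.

n(H2SO4) added = 0.02486 × 0.2746 = 6.827 × 10^-3 mol
n(NaOH) used in back-titration = 0.01022 × 0.5605 = 5.728 × 10^-3 mol
From the 1:2 ratio, n(H2SO4) left over = 1/2 × 5.728 × 10^-3 = 2.864 × 10^-3 mol
n(H2SO4) consumed by analyte = 6.827 × 10^-3 − 2.864 × 10^-3 = 3.962 × 10^-3 mol
n(ZnO) = 3.962 × 10^-3 mol (1:1 ratio)
mass of ZnO = 3.962 × 10^-3 × 81.38 = 0.3225 g
% ZnO = 0.3225 / 0.6287 × 100 = 51.29 %

51.29 %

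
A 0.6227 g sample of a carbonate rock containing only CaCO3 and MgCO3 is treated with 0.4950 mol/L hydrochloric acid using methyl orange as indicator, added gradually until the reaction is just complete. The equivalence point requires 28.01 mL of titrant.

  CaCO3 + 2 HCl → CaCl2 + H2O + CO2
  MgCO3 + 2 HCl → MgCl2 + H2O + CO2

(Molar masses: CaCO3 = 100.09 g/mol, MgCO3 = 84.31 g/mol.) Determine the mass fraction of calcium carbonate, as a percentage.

n(HCl) = 0.02801 × 0.4950 = 0.01386 mol
Let x = n(CaCO3), y = n(MgCO3).
Titrant: 2x + 2y = 0.01386;  mass: 100.09x + 84.31y = 0.6227
Solving, x = 2.422 × 10^-3 mol, y = 4.510 × 10^-3 mol
mass of CaCO3 = 2.422 × 10^-3 × 100.09 = 0.2424 g
% CaCO3 = 0.2424 / 0.6227 × 100 = 38.93 %

38.93 %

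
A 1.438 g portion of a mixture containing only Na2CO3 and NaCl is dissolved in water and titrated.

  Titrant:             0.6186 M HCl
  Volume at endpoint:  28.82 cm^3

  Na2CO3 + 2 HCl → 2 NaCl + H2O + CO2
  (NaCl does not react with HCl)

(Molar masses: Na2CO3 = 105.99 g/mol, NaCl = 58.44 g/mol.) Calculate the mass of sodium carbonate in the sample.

n(HCl) = 0.02882 × 0.6186 = 0.01783 mol
Let x = n(Na2CO3), y = n(NaCl).
Titrant: 2x = 0.01783;  mass: 105.99x + 58.44y = 1.438
Solving, x = 8.914 × 10^-3 mol, y = 8.439 × 10^-3 mol
mass of Na2CO3 = 8.914 × 10^-3 × 105.99 = 0.9448 g

0.9448 g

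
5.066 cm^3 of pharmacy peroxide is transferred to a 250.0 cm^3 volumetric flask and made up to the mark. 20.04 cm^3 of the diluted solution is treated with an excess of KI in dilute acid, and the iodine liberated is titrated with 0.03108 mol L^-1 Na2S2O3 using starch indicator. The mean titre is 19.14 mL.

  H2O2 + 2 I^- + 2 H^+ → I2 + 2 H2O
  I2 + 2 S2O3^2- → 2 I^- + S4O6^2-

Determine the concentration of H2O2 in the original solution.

n(S2O3^2-) = 0.01914 × 0.03108 = 5.949 × 10^-4 mol
n(I2) = n(S2O3^2-)/2 = 2.974 × 10^-4 mol
n(H2O2) in the aliquot = 2.974 × 10^-4 mol (1:1 ratio)
[H2O2]_dilute = 2.974 × 10^-4 / 0.02004 = 0.01484 mol/L
[H2O2]_original = 0.01484 × 250.0/5.066 = 0.7324 mol/L

0.7324 mol/L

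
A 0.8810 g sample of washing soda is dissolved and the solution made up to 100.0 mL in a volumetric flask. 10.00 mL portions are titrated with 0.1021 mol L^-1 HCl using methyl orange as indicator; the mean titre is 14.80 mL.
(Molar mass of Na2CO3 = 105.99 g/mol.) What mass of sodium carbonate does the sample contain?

0.8008 g

Na2CO3 + 2 HCl → 2 NaCl + H2O + CO2
n(HCl) per titration = 0.01480 × 0.1021 = 1.511 × 10^-3 mol
From the 1:2 ratio, n(Na2CO3) in each aliquot = 1/2 × 1.511 × 10^-3 = 7.555 × 10^-4 mol
n(Na2CO3) in the whole flask = 7.555 × 10^-4 × 100.0/10.00 = 7.555 × 10^-3 mol
mass of Na2CO3 = 7.555 × 10^-3 × 105.99 = 0.8008 g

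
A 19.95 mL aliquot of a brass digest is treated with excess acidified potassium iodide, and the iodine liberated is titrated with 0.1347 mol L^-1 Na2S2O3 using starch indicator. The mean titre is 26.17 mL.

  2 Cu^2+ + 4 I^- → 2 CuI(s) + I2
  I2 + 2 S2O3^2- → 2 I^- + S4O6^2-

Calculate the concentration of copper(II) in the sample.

0.1767 mol/L

n(S2O3^2-) = 0.02617 × 0.1347 = 3.525 × 10^-3 mol
n(I2) = n(S2O3^2-)/2 = 1.763 × 10^-3 mol
From the 2:1 ratio, n(Cu2+) in the aliquot = 2/1 × 1.763 × 10^-3 = 3.525 × 10^-3 mol
[Cu2+] = 3.525 × 10^-3 / 0.01995 = 0.1767 mol/L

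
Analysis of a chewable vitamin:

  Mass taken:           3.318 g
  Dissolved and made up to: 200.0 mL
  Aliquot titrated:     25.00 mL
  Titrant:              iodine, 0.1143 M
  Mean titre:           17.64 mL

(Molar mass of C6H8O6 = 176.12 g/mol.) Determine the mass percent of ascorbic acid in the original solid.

C6H8O6 + I2 → C6H6O6 + 2 HI
n(I2) per titration = 0.01764 × 0.1143 = 2.016 × 10^-3 mol
n(C6H8O6) in each aliquot = 2.016 × 10^-3 mol (1:1 ratio)
n(C6H8O6) in the whole flask = 2.016 × 10^-3 × 200.0/25.00 = 0.01613 mol
mass of C6H8O6 = 0.01613 × 176.12 = 2.841 g
% C6H8O6 = 2.841 / 3.318 × 100 = 85.62 %

85.62 %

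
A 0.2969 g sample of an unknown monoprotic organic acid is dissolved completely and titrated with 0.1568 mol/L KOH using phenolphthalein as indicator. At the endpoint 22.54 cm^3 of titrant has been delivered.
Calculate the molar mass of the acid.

84.01 g/mol

n(KOH) = 0.02254 L × 0.1568 mol/L = 3.534 × 10^-3 mol
n(HA) = 3.534 × 10^-3 mol (1:1 ratio)
M = m / n = 0.2969 g / 3.534 × 10^-3 mol = 84.01 g/mol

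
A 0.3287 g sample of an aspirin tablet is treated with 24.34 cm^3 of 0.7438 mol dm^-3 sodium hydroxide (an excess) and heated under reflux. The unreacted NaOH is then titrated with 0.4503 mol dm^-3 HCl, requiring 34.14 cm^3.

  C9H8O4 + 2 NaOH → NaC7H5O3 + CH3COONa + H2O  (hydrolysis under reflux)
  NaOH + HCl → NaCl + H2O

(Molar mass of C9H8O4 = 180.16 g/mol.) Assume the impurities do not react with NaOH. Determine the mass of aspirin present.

n(NaOH) added = 0.02434 × 0.7438 = 0.01810 mol
n(HCl) used in back-titration = 0.03414 × 0.4503 = 0.01537 mol
n(NaOH) left over = 0.01537 mol (1:1 ratio)
n(NaOH) consumed by analyte = 0.01810 − 0.01537 = 2.731 × 10^-3 mol
From the 1:2 ratio, n(C9H8O4) = 1/2 × 2.731 × 10^-3 = 1.365 × 10^-3 mol
mass of C9H8O4 = 1.365 × 10^-3 × 180.16 = 0.2460 g

0.2460 g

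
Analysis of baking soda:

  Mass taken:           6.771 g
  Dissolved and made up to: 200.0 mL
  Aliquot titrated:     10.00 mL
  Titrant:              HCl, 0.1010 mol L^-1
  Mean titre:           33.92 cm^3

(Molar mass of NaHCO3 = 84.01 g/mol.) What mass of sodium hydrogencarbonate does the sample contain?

5.756 g

NaHCO3 + HCl → NaCl + H2O + CO2
n(HCl) per titration = 0.03392 × 0.1010 = 3.426 × 10^-3 mol
n(NaHCO3) in each aliquot = 3.426 × 10^-3 mol (1:1 ratio)
n(NaHCO3) in the whole flask = 3.426 × 10^-3 × 200.0/10.00 = 0.06852 mol
mass of NaHCO3 = 0.06852 × 84.01 = 5.756 g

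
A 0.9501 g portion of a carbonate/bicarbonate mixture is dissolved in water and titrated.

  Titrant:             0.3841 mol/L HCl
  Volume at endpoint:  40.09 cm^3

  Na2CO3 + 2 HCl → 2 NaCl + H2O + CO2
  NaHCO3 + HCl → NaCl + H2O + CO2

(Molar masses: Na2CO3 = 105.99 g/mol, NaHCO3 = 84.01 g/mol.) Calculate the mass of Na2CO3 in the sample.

n(HCl) = 0.04009 × 0.3841 = 0.01540 mol
Let x = n(Na2CO3), y = n(NaHCO3).
Titrant: 2x + 1y = 0.01540;  mass: 105.99x + 84.01y = 0.9501
Solving, x = 5.538 × 10^-3 mol, y = 4.322 × 10^-3 mol
mass of Na2CO3 = 5.538 × 10^-3 × 105.99 = 0.5870 g

0.5870 g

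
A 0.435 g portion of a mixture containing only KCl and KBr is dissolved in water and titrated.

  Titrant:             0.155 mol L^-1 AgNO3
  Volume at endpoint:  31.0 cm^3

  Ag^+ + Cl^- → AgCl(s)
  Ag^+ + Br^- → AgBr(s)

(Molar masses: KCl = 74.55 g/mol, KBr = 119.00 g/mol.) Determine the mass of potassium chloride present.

0.229 g

n(AgNO3) = 0.0310 × 0.155 = 4.80 × 10^-3 mol
Let x = n(KCl), y = n(KBr).
Titrant: 1x + 1y = 4.80 × 10^-3;  mass: 74.55x + 119.00y = 0.435
Solving, x = 3.08 × 10^-3 mol, y = 1.73 × 10^-3 mol
mass of KCl = 3.08 × 10^-3 × 74.55 = 0.229 g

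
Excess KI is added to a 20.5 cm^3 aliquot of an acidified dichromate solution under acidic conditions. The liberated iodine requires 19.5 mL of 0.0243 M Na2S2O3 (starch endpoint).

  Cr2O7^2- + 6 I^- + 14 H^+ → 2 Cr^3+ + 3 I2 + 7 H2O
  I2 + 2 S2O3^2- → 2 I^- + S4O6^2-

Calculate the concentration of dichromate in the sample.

n(S2O3^2-) = 0.0195 × 0.0243 = 4.74 × 10^-4 mol
n(I2) = n(S2O3^2-)/2 = 2.37 × 10^-4 mol
From the 1:3 ratio, n(Cr2O7^2-) in the aliquot = 1/3 × 2.37 × 10^-4 = 7.90 × 10^-5 mol
[Cr2O7^2-] = 7.90 × 10^-5 / 0.0205 = 0.00385 mol/L

0.00385 M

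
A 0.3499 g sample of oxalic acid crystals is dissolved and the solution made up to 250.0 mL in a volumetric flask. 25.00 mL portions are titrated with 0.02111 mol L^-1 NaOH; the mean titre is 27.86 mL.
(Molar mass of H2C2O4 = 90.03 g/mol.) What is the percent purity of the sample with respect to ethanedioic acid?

H2C2O4 + 2 NaOH → Na2C2O4 + 2 H2O
n(NaOH) per titration = 0.02786 × 0.02111 = 5.881 × 10^-4 mol
From the 1:2 ratio, n(H2C2O4) in each aliquot = 1/2 × 5.881 × 10^-4 = 2.941 × 10^-4 mol
n(H2C2O4) in the whole flask = 2.941 × 10^-4 × 250.0/25.00 = 2.941 × 10^-3 mol
mass of H2C2O4 = 2.941 × 10^-3 × 90.03 = 0.2647 g
% H2C2O4 = 0.2647 / 0.3499 × 100 = 75.66 %

75.66 %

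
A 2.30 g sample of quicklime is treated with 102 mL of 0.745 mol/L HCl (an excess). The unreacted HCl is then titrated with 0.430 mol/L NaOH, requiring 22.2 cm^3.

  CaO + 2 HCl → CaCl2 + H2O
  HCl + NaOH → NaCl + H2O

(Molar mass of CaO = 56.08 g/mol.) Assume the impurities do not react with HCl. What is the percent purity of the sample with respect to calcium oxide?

n(HCl) added = 0.102 × 0.745 = 0.0760 mol
n(NaOH) used in back-titration = 0.0222 × 0.430 = 9.55 × 10^-3 mol
n(HCl) left over = 9.55 × 10^-3 mol (1:1 ratio)
n(HCl) consumed by analyte = 0.0760 − 9.55 × 10^-3 = 0.0664 mol
From the 1:2 ratio, n(CaO) = 1/2 × 0.0664 = 0.0332 mol
mass of CaO = 0.0332 × 56.08 = 1.86 g
% CaO = 1.86 / 2.30 × 100 = 81.0 %

81.0 %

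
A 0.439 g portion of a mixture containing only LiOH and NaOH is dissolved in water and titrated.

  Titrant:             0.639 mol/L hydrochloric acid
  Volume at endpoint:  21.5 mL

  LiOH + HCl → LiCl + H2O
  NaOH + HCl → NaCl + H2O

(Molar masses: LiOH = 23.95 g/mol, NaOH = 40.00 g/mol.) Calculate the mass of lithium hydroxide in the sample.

0.165 g

n(HCl) = 0.0215 × 0.639 = 0.0137 mol
Let x = n(LiOH), y = n(NaOH).
Titrant: 1x + 1y = 0.0137;  mass: 23.95x + 40.00y = 0.439
Solving, x = 6.89 × 10^-3 mol, y = 6.85 × 10^-3 mol
mass of LiOH = 6.89 × 10^-3 × 23.95 = 0.165 g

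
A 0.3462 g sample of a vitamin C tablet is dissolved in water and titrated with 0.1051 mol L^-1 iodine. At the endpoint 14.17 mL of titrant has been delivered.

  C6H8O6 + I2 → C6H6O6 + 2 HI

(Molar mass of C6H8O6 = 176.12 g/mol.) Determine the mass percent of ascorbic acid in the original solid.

75.76 %

n(I2) = 0.01417 L × 0.1051 mol/L = 1.489 × 10^-3 mol
n(C6H8O6) = 1.489 × 10^-3 mol (1:1 ratio)
mass of C6H8O6 = 1.489 × 10^-3 × 176.12 g/mol = 0.2623 g
% C6H8O6 = 0.2623 / 0.3462 × 100 = 75.76 %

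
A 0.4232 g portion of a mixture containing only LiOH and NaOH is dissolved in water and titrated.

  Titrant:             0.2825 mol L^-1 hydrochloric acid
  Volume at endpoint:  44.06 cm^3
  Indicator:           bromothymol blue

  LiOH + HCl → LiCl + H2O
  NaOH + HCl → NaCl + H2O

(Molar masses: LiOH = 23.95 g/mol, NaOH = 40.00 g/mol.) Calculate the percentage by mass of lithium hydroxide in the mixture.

n(HCl) = 0.04406 × 0.2825 = 0.01245 mol
Let x = n(LiOH), y = n(NaOH).
Titrant: 1x + 1y = 0.01245;  mass: 23.95x + 40.00y = 0.4232
Solving, x = 4.653 × 10^-3 mol, y = 7.794 × 10^-3 mol
mass of LiOH = 4.653 × 10^-3 × 23.95 = 0.1114 g
% LiOH = 0.1114 / 0.4232 × 100 = 26.33 %

26.33 %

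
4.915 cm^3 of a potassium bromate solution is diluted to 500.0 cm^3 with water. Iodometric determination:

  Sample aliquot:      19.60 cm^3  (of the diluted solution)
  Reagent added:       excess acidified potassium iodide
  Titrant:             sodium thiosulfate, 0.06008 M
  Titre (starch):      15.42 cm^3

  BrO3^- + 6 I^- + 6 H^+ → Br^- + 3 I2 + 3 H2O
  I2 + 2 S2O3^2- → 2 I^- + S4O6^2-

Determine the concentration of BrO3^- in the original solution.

n(S2O3^2-) = 0.01542 × 0.06008 = 9.264 × 10^-4 mol
n(I2) = n(S2O3^2-)/2 = 4.632 × 10^-4 mol
From the 1:3 ratio, n(BrO3^-) in the aliquot = 1/3 × 4.632 × 10^-4 = 1.544 × 10^-4 mol
[BrO3^-]_dilute = 1.544 × 10^-4 / 0.01960 = 0.007878 mol/L
[BrO3^-]_original = 0.007878 × 500.0/4.915 = 0.8014 mol/L

0.8014 M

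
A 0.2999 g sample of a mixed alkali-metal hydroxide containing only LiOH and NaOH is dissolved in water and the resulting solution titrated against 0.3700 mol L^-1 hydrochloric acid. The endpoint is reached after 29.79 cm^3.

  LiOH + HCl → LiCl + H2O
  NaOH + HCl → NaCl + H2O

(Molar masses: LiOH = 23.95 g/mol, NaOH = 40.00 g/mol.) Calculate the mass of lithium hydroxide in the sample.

n(HCl) = 0.02979 × 0.3700 = 0.01102 mol
Let x = n(LiOH), y = n(NaOH).
Titrant: 1x + 1y = 0.01102;  mass: 23.95x + 40.00y = 0.2999
Solving, x = 8.785 × 10^-3 mol, y = 2.238 × 10^-3 mol
mass of LiOH = 8.785 × 10^-3 × 23.95 = 0.2104 g

0.2104 g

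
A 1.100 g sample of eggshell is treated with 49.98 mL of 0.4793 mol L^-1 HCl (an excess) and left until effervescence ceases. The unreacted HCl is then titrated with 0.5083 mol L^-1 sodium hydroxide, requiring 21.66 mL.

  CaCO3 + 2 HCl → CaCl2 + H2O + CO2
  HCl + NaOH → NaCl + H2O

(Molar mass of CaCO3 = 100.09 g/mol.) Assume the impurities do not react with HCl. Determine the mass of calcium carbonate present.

0.6479 g

n(HCl) added = 0.04998 × 0.4793 = 0.02396 mol
n(NaOH) used in back-titration = 0.02166 × 0.5083 = 0.01101 mol
n(HCl) left over = 0.01101 mol (1:1 ratio)
n(HCl) consumed by analyte = 0.02396 − 0.01101 = 0.01295 mol
From the 1:2 ratio, n(CaCO3) = 1/2 × 0.01295 = 6.473 × 10^-3 mol
mass of CaCO3 = 6.473 × 10^-3 × 100.09 = 0.6479 g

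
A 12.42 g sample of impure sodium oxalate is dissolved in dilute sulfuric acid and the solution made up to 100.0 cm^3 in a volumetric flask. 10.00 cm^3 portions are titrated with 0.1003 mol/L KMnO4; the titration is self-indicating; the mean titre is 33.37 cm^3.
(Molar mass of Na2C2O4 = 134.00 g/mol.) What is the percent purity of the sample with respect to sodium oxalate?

90.28 %

2 MnO4^- + 5 C2O4^2- + 16 H^+ → 2 Mn^2+ + 10 CO2 + 8 H2O
n(KMnO4) per titration = 0.03337 × 0.1003 = 3.347 × 10^-3 mol
From the 5:2 ratio, n(Na2C2O4) in each aliquot = 5/2 × 3.347 × 10^-3 = 8.368 × 10^-3 mol
n(Na2C2O4) in the whole flask = 8.368 × 10^-3 × 100.0/10.00 = 0.08368 mol
mass of Na2C2O4 = 0.08368 × 134.00 = 11.21 g
% Na2C2O4 = 11.21 / 12.42 × 100 = 90.28 %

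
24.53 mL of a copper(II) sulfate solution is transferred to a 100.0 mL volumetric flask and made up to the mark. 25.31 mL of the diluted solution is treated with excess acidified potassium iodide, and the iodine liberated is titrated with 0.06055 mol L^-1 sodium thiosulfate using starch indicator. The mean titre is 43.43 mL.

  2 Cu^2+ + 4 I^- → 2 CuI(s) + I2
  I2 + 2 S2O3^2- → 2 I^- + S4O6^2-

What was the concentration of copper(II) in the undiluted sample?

0.4236 mol/L

n(S2O3^2-) = 0.04343 × 0.06055 = 2.630 × 10^-3 mol
n(I2) = n(S2O3^2-)/2 = 1.315 × 10^-3 mol
From the 2:1 ratio, n(Cu2+) in the aliquot = 2/1 × 1.315 × 10^-3 = 2.630 × 10^-3 mol
[Cu2+]_dilute = 2.630 × 10^-3 / 0.02531 = 0.1039 mol/L
[Cu2+]_original = 0.1039 × 100.0/24.53 = 0.4236 mol/L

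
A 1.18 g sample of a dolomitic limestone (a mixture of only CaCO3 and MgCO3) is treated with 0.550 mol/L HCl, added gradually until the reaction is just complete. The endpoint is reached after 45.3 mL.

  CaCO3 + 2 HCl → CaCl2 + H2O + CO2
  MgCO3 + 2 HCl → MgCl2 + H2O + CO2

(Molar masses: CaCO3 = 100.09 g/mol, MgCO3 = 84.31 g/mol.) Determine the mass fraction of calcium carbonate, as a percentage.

69.7 %

n(HCl) = 0.0453 × 0.550 = 0.0249 mol
Let x = n(CaCO3), y = n(MgCO3).
Titrant: 2x + 2y = 0.0249;  mass: 100.09x + 84.31y = 1.18
Solving, x = 8.22 × 10^-3 mol, y = 4.24 × 10^-3 mol
mass of CaCO3 = 8.22 × 10^-3 × 100.09 = 0.823 g
% CaCO3 = 0.823 / 1.18 × 100 = 69.7 %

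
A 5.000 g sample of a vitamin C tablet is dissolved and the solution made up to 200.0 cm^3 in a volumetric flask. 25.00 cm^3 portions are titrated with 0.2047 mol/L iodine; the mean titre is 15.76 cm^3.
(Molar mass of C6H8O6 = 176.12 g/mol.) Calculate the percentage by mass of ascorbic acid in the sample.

90.91 %

C6H8O6 + I2 → C6H6O6 + 2 HI
n(I2) per titration = 0.01576 × 0.2047 = 3.226 × 10^-3 mol
n(C6H8O6) in each aliquot = 3.226 × 10^-3 mol (1:1 ratio)
n(C6H8O6) in the whole flask = 3.226 × 10^-3 × 200.0/25.00 = 0.02581 mol
mass of C6H8O6 = 0.02581 × 176.12 = 4.545 g
% C6H8O6 = 4.545 / 5.000 × 100 = 90.91 %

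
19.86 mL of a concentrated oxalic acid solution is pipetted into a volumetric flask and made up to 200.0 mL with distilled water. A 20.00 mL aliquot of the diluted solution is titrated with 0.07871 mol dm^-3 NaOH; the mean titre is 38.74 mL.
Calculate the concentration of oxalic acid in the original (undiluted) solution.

H2C2O4 + 2 NaOH → Na2C2O4 + 2 H2O
n(NaOH) = 0.03874 × 0.07871 = 3.049 × 10^-3 mol
From the 1:2 ratio, n(H2C2O4) in the aliquot = 1/2 × 3.049 × 10^-3 = 1.525 × 10^-3 mol
[H2C2O4]_dilute = 1.525 × 10^-3 / 0.02000 = 0.07623 mol/L
Dilution factor = 200.0 / 19.86 = 10.07
[H2C2O4]_stock = 0.07623 × 10.07 = 0.7677 mol/L

0.7677 mol/L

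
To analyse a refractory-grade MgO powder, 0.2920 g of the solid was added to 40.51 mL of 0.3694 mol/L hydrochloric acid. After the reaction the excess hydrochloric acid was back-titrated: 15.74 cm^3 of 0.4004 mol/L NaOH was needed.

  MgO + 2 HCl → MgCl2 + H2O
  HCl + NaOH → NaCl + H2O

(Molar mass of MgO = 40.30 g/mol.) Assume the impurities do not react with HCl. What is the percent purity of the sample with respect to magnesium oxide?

n(HCl) added = 0.04051 × 0.3694 = 0.01496 mol
n(NaOH) used in back-titration = 0.01574 × 0.4004 = 6.302 × 10^-3 mol
n(HCl) left over = 6.302 × 10^-3 mol (1:1 ratio)
n(HCl) consumed by analyte = 0.01496 − 6.302 × 10^-3 = 8.662 × 10^-3 mol
From the 1:2 ratio, n(MgO) = 1/2 × 8.662 × 10^-3 = 4.331 × 10^-3 mol
mass of MgO = 4.331 × 10^-3 × 40.30 = 0.1745 g
% MgO = 0.1745 / 0.2920 × 100 = 59.77 %

59.77 %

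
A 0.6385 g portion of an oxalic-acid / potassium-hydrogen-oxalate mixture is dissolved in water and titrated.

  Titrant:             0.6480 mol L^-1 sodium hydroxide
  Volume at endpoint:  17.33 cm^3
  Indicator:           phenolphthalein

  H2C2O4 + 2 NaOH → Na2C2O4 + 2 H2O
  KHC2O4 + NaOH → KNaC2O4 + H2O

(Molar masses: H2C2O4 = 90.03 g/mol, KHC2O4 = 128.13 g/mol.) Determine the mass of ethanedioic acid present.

0.4335 g

n(NaOH) = 0.01733 × 0.6480 = 0.01123 mol
Let x = n(H2C2O4), y = n(KHC2O4).
Titrant: 2x + 1y = 0.01123;  mass: 90.03x + 128.13y = 0.6385
Solving, x = 4.815 × 10^-3 mol, y = 1.600 × 10^-3 mol
mass of H2C2O4 = 4.815 × 10^-3 × 90.03 = 0.4335 g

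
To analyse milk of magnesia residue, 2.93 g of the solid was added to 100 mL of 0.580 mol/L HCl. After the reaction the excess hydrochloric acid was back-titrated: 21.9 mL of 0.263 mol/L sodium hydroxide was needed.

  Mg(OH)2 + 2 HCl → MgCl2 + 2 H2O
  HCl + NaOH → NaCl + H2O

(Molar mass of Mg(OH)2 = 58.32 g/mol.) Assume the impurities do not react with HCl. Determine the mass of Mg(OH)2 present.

n(HCl) added = 0.100 × 0.580 = 0.0580 mol
n(NaOH) used in back-titration = 0.0219 × 0.263 = 5.76 × 10^-3 mol
n(HCl) left over = 5.76 × 10^-3 mol (1:1 ratio)
n(HCl) consumed by analyte = 0.0580 − 5.76 × 10^-3 = 0.0522 mol
From the 1:2 ratio, n(Mg(OH)2) = 1/2 × 0.0522 = 0.0261 mol
mass of Mg(OH)2 = 0.0261 × 58.32 = 1.52 g

1.52 g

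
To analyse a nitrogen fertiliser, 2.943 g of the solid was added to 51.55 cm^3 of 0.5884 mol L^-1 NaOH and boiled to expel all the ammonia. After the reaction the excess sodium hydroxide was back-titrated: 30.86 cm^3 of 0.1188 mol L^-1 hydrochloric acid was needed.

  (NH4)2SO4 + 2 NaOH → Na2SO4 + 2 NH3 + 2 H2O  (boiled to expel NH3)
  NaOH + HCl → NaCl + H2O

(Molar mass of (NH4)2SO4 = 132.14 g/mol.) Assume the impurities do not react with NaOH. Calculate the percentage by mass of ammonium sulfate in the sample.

n(NaOH) added = 0.05155 × 0.5884 = 0.03033 mol
n(HCl) used in back-titration = 0.03086 × 0.1188 = 3.666 × 10^-3 mol
n(NaOH) left over = 3.666 × 10^-3 mol (1:1 ratio)
n(NaOH) consumed by analyte = 0.03033 − 3.666 × 10^-3 = 0.02667 mol
From the 1:2 ratio, n((NH4)2SO4) = 1/2 × 0.02667 = 0.01333 mol
mass of (NH4)2SO4 = 0.01333 × 132.14 = 1.762 g
% (NH4)2SO4 = 1.762 / 2.943 × 100 = 59.86 %

59.86 %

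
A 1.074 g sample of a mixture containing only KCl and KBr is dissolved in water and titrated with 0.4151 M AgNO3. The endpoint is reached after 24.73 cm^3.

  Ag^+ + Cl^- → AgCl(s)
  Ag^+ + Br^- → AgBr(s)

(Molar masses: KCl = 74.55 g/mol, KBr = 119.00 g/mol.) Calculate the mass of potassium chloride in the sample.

0.2475 g

n(AgNO3) = 0.02473 × 0.4151 = 0.01027 mol
Let x = n(KCl), y = n(KBr).
Titrant: 1x + 1y = 0.01027;  mass: 74.55x + 119.00y = 1.074
Solving, x = 3.320 × 10^-3 mol, y = 6.945 × 10^-3 mol
mass of KCl = 3.320 × 10^-3 × 74.55 = 0.2475 g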